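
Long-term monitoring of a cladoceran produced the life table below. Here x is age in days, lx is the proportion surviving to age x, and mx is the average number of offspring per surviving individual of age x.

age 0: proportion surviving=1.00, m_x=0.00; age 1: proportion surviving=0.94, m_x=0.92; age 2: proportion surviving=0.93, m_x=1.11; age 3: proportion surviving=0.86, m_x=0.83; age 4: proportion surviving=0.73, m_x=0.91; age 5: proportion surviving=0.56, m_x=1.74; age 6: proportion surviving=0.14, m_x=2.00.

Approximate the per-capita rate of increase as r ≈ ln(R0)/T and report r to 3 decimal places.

R0 = Σ lx·mx = 0 + 0.8648 + 1.0323 + 0.7138 + 0.6643 + 0.9744 + 0.28 = 4.5296
Σ x·lx·mx = 14.28; T = 14.28/4.5296 = 3.1526…
r ≈ ln(R0)/T = ln(4.5296)/3.1526… = 0.47917… → 0.479

0.479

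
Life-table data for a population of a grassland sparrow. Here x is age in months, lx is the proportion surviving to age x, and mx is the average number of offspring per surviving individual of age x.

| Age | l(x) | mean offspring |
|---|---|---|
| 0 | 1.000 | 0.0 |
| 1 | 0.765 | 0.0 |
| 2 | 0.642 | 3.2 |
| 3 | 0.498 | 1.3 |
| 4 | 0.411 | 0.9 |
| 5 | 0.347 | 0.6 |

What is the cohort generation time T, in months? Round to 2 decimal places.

2.61

lx·mx: 0, 0, 2.0544, 0.6474, 0.3699, 0.2082 → R0 = 3.2799
x·lx·mx: 0, 0, 4.1088, 1.9422, 1.4796, 1.041 → Σ = 8.5716
T = 8.5716 / 3.2799 = 2.613372… → 2.61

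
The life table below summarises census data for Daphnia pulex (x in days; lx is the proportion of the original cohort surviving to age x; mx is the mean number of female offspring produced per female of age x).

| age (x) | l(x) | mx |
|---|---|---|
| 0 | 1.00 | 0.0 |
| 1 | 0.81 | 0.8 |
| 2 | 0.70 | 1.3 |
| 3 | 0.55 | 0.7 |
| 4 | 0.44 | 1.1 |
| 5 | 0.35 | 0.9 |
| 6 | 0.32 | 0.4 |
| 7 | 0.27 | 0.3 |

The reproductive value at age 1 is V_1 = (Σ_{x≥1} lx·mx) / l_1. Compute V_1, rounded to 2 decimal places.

3.64

lx·mx for x ≥ 1: 0.648, 0.91, 0.385, 0.484, 0.315, 0.128, 0.081 → sum = 2.951
V_1 = 2.951 / l_1 = 2.951 / 0.81 = 3.64321… → 3.64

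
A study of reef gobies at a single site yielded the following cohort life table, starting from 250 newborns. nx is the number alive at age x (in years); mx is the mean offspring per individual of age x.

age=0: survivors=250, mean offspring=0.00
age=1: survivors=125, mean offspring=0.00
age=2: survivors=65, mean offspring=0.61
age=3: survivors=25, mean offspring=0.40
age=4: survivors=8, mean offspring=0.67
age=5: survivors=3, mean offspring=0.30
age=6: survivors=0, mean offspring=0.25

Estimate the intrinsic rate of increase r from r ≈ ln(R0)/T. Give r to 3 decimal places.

-0.619

lx = nx/n0 = nx/250: 1, 0.5, 0.26, 0.1, 0.032, 0.012, 0
R0 = Σ lx·mx = 0 + 0 + 0.1586 + 0.04 + 0.02144 + 0.0036 + 0 = 0.22364
Σ x·lx·mx = 0.54096; T = 0.54096/0.22364 = 2.41889…
r ≈ ln(R0)/T = ln(0.22364)/2.41889… = -0.61918… → -0.619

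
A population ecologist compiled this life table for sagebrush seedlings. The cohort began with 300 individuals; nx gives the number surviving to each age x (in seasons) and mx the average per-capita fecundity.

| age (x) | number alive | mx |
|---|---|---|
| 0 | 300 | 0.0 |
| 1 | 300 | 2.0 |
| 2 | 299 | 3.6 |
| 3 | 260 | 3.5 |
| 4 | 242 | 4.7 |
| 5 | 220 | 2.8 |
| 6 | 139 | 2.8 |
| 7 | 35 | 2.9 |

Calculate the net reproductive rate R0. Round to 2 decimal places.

16.10

lx = nx/n0 = nx/300: 1, 1, 0.99667…, 0.86667…, 0.80667…, 0.73333…, 0.46333…, 0.11667…
lx·mx by age: 0, 2, 3.588…, 3.033333…, 3.791333…, 2.053333…, 1.297333…, 0.338333…
R0 = Σ lx·mx = 16.101667… → 16.10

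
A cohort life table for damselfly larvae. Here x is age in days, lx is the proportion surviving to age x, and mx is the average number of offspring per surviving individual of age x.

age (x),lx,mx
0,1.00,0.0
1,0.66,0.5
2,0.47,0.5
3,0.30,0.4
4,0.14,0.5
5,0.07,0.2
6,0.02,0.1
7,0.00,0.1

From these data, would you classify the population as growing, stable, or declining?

R0 = Σ lx·mx = 0 + 0.33 + 0.235 + 0.12 + 0.07 + 0.014 + 0.002 + 0 = 0.771
R0 < 1, so the population is declining.

declining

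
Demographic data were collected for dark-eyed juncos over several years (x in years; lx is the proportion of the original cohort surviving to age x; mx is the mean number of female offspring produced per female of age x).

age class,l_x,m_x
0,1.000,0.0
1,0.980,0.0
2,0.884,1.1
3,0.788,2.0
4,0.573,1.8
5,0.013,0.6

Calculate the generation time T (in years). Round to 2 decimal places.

lx·mx: 0, 0, 0.9724, 1.576, 1.0314, 0.0078 → R0 = 3.5876
x·lx·mx: 0, 0, 1.9448, 4.728, 4.1256, 0.039 → Σ = 10.8374
T = 10.8374 / 3.5876 = 3.020794… → 3.02

3.02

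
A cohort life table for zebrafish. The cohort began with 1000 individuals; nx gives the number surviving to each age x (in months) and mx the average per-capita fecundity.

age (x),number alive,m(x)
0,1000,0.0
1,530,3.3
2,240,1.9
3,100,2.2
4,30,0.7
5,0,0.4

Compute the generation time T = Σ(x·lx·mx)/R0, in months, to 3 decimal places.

lx = nx/n0 = nx/1000: 1, 0.53, 0.24, 0.1, 0.03, 0
lx·mx: 0, 1.749, 0.456, 0.22, 0.021, 0 → R0 = 2.446
x·lx·mx: 0, 1.749, 0.912, 0.66, 0.084, 0 → Σ = 3.405
T = 3.405 / 2.446 = 1.392069… → 1.392

1.392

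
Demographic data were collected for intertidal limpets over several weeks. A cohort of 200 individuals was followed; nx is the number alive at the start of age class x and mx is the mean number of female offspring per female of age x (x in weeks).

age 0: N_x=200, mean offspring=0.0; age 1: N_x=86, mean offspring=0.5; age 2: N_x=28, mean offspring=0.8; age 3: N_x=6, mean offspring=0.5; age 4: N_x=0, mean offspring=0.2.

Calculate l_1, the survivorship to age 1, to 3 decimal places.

l_1 = n_1/n_0 = 86/200 = 0.43 → 0.430

0.430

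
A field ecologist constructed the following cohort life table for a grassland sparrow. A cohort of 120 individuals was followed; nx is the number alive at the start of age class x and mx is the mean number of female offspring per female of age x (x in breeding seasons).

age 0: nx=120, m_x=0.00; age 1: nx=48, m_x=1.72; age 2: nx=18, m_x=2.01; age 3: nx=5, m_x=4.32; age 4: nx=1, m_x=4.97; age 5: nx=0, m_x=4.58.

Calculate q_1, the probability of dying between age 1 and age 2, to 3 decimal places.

0.625

lx = nx/n0 = nx/120: 1, 0.4, 0.15, 0.04167…, 0.00833…, 0
q_1 = (l_1 − l_2) / l_1 = (0.4 − 0.15) / 0.4
     = 0.25 / 0.4 = 0.625 → 0.625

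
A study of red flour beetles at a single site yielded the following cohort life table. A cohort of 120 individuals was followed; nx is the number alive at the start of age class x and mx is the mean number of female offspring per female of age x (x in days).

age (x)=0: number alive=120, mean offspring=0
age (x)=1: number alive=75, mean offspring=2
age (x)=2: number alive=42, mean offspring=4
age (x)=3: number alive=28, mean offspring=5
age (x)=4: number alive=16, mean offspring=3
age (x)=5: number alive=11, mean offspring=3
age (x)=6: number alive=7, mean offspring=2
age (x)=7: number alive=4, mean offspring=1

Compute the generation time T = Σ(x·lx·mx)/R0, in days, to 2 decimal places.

2.47

lx = nx/n0 = nx/120: 1, 0.625, 0.35, 0.23333…, 0.13333…, 0.09167…, 0.05833…, 0.03333…
lx·mx: 0, 1.25, 1.4, 1.166667…, 0.4…, 0.275…, 0.116667…, 0.033333… → R0 = 4.641667…
x·lx·mx: 0, 1.25, 2.8, 3.5…, 1.6…, 1.375…, 0.7…, 0.233333… → Σ = 11.458333…
T = 11.458333… / 4.641667… = 2.468582… → 2.47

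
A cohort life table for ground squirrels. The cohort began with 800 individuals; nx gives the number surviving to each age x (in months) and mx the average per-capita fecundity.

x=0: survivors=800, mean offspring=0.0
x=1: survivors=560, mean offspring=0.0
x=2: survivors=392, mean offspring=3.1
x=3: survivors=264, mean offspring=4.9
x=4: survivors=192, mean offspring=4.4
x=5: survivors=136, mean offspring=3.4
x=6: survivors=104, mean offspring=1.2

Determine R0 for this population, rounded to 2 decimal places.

lx = nx/n0 = nx/800: 1, 0.7, 0.49, 0.33, 0.24, 0.17, 0.13
lx·mx by age: 0, 0, 1.519, 1.617, 1.056, 0.578, 0.156
R0 = Σ lx·mx = 4.926 → 4.93

4.93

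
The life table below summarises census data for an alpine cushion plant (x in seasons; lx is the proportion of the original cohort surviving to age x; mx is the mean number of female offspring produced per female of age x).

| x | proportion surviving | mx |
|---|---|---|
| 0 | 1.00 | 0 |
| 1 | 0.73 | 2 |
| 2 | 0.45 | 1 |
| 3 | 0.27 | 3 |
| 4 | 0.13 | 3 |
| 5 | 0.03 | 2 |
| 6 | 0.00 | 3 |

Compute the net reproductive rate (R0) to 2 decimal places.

3.17

lx·mx by age: 0, 1.46, 0.45, 0.81, 0.39, 0.06, 0
R0 = Σ lx·mx = 3.17 → 3.17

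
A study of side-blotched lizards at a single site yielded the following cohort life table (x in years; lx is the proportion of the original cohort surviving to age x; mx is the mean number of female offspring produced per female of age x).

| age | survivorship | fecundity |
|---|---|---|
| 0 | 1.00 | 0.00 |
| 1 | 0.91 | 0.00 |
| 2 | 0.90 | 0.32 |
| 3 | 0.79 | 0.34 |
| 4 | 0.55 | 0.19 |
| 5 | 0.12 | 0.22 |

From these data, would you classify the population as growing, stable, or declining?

R0 = Σ lx·mx = 0 + 0 + 0.288 + 0.2686 + 0.1045 + 0.0264 = 0.6875
R0 < 1, so the population is declining.

declining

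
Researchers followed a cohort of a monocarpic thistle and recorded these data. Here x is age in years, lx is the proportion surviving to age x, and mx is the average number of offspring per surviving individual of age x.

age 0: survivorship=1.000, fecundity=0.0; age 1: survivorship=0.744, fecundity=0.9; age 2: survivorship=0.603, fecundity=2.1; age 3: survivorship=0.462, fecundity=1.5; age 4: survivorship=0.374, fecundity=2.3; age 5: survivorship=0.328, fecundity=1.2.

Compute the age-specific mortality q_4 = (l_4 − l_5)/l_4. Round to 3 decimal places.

q_4 = (l_4 − l_5) / l_4 = (0.374 − 0.328) / 0.374
     = 0.046 / 0.374 = 0.122995… → 0.123

0.123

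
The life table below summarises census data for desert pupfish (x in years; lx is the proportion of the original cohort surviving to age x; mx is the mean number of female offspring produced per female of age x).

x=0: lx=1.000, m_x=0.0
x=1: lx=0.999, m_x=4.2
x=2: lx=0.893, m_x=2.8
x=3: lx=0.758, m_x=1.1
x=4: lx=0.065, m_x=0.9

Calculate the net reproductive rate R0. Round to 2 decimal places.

lx·mx by age: 0, 4.1958, 2.5004, 0.8338, 0.0585
R0 = Σ lx·mx = 7.5885 → 7.59

7.59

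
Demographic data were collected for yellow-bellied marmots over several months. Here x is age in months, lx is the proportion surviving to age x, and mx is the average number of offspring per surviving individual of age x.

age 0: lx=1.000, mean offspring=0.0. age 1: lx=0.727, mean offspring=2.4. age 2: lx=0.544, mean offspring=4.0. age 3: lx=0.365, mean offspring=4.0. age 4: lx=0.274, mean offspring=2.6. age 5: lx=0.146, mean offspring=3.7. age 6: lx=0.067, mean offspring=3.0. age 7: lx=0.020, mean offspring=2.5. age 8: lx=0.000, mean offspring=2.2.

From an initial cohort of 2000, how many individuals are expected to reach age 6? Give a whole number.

Expected survivors = N0 · l_6 = 2000 × 0.067 = 134 → 134

134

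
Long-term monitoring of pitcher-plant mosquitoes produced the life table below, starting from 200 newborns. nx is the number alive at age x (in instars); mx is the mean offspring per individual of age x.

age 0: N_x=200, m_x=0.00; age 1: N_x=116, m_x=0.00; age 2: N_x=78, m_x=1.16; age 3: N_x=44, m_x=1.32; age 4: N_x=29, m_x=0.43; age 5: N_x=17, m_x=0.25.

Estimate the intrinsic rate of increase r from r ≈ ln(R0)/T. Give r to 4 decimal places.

lx = nx/n0 = nx/200: 1, 0.58, 0.39, 0.22, 0.145, 0.085
R0 = Σ lx·mx = 0 + 0 + 0.4524 + 0.2904 + 0.06235 + 0.02125 = 0.8264
Σ x·lx·mx = 2.13165; T = 2.13165/0.8264 = 2.57944…
r ≈ ln(R0)/T = ln(0.8264)/2.57944… = -0.073922… → -0.0739

-0.0739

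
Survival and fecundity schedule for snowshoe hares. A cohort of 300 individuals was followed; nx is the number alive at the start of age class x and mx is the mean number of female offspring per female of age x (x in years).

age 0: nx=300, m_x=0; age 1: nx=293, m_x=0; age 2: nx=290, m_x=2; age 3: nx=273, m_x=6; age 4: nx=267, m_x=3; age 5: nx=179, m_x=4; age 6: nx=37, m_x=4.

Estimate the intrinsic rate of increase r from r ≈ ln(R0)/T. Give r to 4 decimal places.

0.7233

lx = nx/n0 = nx/300: 1, 0.97667…, 0.96667…, 0.91, 0.89, 0.59667…, 0.12333…
R0 = Σ lx·mx = 0 + 0 + 1.93333… + 5.46 + 2.67 + 2.38667… + 0.49333… = 12.943333…
Σ x·lx·mx = 45.82…; T = 45.82…/12.943333… = 3.54005…
r ≈ ln(R0)/T = ln(12.943333…)/3.54005… = 0.723318… → 0.7233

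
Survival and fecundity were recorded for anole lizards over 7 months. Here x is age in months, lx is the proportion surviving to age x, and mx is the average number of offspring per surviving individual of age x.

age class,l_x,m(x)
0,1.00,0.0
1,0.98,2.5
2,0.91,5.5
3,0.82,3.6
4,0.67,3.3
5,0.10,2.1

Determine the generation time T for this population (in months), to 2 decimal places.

lx·mx: 0, 2.45, 5.005, 2.952, 2.211, 0.21 → R0 = 12.828
x·lx·mx: 0, 2.45, 10.01, 8.856, 8.844, 1.05 → Σ = 31.21
T = 31.21 / 12.828 = 2.432959… → 2.43

2.43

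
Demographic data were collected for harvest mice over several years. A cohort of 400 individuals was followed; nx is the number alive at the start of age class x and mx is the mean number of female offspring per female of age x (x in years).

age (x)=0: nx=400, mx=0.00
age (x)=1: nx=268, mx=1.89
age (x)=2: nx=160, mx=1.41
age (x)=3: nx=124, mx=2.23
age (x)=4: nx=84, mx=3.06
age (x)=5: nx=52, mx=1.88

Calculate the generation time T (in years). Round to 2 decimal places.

2.42

lx = nx/n0 = nx/400: 1, 0.67, 0.4, 0.31, 0.21, 0.13
lx·mx: 0, 1.2663, 0.564, 0.6913, 0.6426, 0.2444 → R0 = 3.4086
x·lx·mx: 0, 1.2663, 1.128, 2.0739, 2.5704, 1.222 → Σ = 8.2606
T = 8.2606 / 3.4086 = 2.423458… → 2.42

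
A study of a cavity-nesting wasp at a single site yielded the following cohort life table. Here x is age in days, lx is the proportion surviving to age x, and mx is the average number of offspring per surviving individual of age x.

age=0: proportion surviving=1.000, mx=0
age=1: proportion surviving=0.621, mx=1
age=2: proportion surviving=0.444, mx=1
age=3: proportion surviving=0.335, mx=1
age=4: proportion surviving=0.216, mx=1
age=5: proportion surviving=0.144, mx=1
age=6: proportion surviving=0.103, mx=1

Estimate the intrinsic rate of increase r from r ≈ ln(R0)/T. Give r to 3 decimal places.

0.246

R0 = Σ lx·mx = 0 + 0.621 + 0.444 + 0.335 + 0.216 + 0.144 + 0.103 = 1.863
Σ x·lx·mx = 4.716; T = 4.716/1.863 = 2.5314…
r ≈ ln(R0)/T = ln(1.863)/2.5314… = 0.24579… → 0.246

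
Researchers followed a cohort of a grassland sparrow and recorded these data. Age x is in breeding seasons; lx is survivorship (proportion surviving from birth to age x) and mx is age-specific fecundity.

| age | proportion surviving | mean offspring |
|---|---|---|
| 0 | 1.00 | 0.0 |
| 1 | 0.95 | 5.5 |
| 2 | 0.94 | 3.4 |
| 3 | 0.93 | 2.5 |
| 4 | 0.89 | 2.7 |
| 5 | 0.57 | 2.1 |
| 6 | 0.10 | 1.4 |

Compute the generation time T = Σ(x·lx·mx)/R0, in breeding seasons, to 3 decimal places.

2.418

lx·mx: 0, 5.225, 3.196, 2.325, 2.403, 1.197, 0.14 → R0 = 14.486
x·lx·mx: 0, 5.225, 6.392, 6.975, 9.612, 5.985, 0.84 → Σ = 35.029
T = 35.029 / 14.486 = 2.418128… → 2.418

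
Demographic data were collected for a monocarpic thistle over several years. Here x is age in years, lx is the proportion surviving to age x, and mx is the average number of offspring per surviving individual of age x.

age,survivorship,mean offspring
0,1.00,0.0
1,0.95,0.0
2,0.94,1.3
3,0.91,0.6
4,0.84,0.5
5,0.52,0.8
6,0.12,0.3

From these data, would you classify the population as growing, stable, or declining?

growing

R0 = Σ lx·mx = 0 + 0 + 1.222 + 0.546 + 0.42 + 0.416 + 0.036 = 2.64
R0 > 1, so the population is growing.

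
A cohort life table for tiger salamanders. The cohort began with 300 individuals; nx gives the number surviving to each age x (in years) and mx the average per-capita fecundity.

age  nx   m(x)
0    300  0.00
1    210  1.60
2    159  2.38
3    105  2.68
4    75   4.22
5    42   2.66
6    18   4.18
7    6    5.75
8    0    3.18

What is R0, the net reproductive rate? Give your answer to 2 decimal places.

lx = nx/n0 = nx/300: 1, 0.7, 0.53, 0.35, 0.25, 0.14, 0.06, 0.02, 0
lx·mx by age: 0, 1.12, 1.2614, 0.938, 1.055, 0.3724, 0.2508, 0.115, 0
R0 = Σ lx·mx = 5.1126 → 5.11

5.11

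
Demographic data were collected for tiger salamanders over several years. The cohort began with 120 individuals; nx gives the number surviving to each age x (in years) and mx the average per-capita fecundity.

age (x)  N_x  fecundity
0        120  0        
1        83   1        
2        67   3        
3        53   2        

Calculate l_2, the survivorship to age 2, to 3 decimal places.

0.558

l_2 = n_2/n_0 = 67/120 = 0.558333… → 0.558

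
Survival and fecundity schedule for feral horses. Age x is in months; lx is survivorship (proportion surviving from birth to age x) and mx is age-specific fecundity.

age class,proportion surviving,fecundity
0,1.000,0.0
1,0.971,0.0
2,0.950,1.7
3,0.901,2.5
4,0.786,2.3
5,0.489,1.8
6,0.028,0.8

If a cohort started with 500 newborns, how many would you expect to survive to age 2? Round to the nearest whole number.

Expected survivors = N0 · l_2 = 500 × 0.950 = 475 → 475

475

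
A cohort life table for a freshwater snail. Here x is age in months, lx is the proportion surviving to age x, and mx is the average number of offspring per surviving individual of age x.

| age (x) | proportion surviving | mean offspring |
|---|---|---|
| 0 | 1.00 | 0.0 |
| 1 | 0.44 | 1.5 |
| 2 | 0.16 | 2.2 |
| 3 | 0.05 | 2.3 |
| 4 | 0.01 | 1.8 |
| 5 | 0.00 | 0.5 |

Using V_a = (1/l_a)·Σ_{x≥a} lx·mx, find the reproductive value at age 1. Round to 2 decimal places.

lx·mx for x ≥ 1: 0.66, 0.352, 0.115, 0.018, 0 → sum = 1.145
V_1 = 1.145 / l_1 = 1.145 / 0.44 = 2.602273… → 2.60

2.60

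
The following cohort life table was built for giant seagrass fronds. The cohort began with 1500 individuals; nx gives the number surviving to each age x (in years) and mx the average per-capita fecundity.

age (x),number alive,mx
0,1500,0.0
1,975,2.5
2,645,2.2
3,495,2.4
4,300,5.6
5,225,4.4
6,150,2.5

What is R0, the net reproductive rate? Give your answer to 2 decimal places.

5.39

lx = nx/n0 = nx/1500: 1, 0.65, 0.43, 0.33, 0.2, 0.15, 0.1
lx·mx by age: 0, 1.625, 0.946, 0.792, 1.12, 0.66, 0.25
R0 = Σ lx·mx = 5.393 → 5.39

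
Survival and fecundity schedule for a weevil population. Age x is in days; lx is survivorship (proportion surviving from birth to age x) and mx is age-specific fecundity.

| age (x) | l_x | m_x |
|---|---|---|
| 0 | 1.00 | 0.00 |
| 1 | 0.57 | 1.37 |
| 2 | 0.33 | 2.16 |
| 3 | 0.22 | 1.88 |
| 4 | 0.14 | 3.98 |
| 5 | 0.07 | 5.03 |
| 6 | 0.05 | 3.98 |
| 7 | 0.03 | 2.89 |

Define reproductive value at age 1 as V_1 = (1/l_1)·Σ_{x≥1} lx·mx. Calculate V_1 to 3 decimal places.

lx·mx for x ≥ 1: 0.7809, 0.7128, 0.4136, 0.5572, 0.3521, 0.199, 0.0867 → sum = 3.1023
V_1 = 3.1023 / l_1 = 3.1023 / 0.57 = 5.442632… → 5.443

5.443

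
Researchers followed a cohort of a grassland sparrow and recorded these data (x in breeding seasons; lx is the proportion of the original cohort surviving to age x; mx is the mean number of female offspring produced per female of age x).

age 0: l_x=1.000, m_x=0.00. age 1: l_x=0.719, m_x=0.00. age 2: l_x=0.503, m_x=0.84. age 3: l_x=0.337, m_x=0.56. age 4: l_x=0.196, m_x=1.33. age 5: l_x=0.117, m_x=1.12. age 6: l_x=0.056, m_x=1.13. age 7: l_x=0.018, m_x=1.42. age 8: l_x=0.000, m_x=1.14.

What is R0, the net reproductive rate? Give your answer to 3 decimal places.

1.092

lx·mx by age: 0, 0, 0.42252, 0.18872, 0.26068, 0.13104, 0.06328, 0.02556, 0
R0 = Σ lx·mx = 1.0918 → 1.092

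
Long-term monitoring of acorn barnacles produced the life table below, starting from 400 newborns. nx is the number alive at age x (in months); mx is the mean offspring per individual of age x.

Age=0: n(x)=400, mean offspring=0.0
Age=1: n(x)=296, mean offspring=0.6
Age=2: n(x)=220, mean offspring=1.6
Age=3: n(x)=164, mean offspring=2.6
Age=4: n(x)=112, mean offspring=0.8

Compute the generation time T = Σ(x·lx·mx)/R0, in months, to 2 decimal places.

lx = nx/n0 = nx/400: 1, 0.74, 0.55, 0.41, 0.28
lx·mx: 0, 0.444, 0.88, 1.066, 0.224 → R0 = 2.614
x·lx·mx: 0, 0.444, 1.76, 3.198, 0.896 → Σ = 6.298
T = 6.298 / 2.614 = 2.409334… → 2.41

2.41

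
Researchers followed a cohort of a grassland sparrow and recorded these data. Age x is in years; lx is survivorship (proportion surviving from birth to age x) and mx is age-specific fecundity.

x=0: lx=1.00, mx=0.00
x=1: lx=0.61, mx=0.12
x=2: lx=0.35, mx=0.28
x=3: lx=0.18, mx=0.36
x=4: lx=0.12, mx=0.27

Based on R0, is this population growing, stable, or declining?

R0 = Σ lx·mx = 0 + 0.0732 + 0.098 + 0.0648 + 0.0324 = 0.2684
R0 < 1, so the population is declining.

declining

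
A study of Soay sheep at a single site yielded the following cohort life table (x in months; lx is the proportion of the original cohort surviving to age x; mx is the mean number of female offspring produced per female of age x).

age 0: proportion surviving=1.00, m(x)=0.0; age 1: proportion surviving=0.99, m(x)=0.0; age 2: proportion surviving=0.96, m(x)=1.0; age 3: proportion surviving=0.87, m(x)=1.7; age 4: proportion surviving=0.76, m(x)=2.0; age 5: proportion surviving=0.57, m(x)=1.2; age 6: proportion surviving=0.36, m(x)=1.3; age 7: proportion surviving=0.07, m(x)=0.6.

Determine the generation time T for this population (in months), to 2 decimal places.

lx·mx: 0, 0, 0.96, 1.479, 1.52, 0.684, 0.468, 0.042 → R0 = 5.153
x·lx·mx: 0, 0, 1.92, 4.437, 6.08, 3.42, 2.808, 0.294 → Σ = 18.959
T = 18.959 / 5.153 = 3.679216… → 3.68

3.68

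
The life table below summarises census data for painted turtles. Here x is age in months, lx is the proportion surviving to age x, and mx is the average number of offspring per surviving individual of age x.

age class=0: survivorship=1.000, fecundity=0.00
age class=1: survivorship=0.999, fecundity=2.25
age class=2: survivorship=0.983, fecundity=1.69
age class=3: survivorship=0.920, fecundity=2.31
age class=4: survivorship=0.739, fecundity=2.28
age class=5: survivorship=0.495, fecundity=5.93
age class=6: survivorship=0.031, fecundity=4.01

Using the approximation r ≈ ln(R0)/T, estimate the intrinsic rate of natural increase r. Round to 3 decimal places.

R0 = Σ lx·mx = 0 + 2.24775 + 1.66127 + 2.1252 + 1.68492 + 2.93535 + 0.12431 = 10.7788
Σ x·lx·mx = 34.10818; T = 34.10818/10.7788 = 3.16438…
r ≈ ln(R0)/T = ln(10.7788)/3.16438… = 0.75136… → 0.751

0.751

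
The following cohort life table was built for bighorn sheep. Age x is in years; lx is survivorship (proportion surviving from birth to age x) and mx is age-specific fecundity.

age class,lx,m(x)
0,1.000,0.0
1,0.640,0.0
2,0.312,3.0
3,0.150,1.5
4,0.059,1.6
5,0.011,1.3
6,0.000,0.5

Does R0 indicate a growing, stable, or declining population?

growing

R0 = Σ lx·mx = 0 + 0 + 0.936 + 0.225 + 0.0944 + 0.0143 + 0 = 1.2697
R0 > 1, so the population is growing.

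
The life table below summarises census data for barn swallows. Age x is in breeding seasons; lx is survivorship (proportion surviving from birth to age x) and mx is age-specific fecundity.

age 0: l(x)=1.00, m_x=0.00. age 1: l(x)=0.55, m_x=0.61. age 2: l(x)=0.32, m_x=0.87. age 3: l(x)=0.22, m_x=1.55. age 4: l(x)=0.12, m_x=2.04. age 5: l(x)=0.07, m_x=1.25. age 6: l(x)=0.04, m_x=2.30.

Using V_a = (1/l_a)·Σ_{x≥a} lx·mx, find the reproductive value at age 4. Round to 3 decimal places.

lx·mx for x ≥ 4: 0.2448, 0.0875, 0.092 → sum = 0.4243
V_4 = 0.4243 / l_4 = 0.4243 / 0.12 = 3.535833… → 3.536

3.536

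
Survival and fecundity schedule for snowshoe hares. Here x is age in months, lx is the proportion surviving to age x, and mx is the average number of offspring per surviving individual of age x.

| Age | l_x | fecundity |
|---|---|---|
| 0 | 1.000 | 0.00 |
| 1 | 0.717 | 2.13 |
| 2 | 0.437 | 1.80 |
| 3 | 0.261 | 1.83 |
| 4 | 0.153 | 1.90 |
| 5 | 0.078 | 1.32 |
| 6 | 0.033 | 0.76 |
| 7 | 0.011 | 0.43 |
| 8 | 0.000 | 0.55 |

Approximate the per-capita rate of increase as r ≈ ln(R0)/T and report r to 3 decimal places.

0.587

R0 = Σ lx·mx = 0 + 1.52721 + 0.7866 + 0.47763 + 0.2907 + 0.10296 + 0.02508 + 0.00473 + 0 = 3.21491
Σ x·lx·mx = 6.39449; T = 6.39449/3.21491 = 1.98901…
r ≈ ln(R0)/T = ln(3.21491)/1.98901… = 0.58713… → 0.587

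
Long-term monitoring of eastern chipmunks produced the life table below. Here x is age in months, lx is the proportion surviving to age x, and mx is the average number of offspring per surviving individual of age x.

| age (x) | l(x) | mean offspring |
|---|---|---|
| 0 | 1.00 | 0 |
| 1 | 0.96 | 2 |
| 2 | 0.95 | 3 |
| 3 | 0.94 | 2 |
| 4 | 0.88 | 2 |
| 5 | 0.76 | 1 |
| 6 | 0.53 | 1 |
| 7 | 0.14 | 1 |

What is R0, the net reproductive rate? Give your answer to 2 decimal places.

9.84

lx·mx by age: 0, 1.92, 2.85, 1.88, 1.76, 0.76, 0.53, 0.14
R0 = Σ lx·mx = 9.84 → 9.84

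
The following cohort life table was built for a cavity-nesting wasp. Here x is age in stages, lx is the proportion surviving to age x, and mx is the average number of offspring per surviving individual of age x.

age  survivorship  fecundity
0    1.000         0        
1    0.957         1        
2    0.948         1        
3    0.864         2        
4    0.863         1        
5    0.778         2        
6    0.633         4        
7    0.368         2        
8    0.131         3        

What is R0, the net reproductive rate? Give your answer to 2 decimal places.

9.71

lx·mx by age: 0, 0.957, 0.948, 1.728, 0.863, 1.556, 2.532, 0.736, 0.393
R0 = Σ lx·mx = 9.713 → 9.71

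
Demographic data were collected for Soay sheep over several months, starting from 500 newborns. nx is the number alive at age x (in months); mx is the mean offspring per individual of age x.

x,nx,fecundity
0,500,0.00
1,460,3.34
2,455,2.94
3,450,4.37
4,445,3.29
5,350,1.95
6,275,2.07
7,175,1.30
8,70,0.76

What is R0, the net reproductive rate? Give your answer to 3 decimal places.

lx = nx/n0 = nx/500: 1, 0.92, 0.91, 0.9, 0.89, 0.7, 0.55, 0.35, 0.14
lx·mx by age: 0, 3.0728, 2.6754, 3.933, 2.9281, 1.365, 1.1385, 0.455, 0.1064
R0 = Σ lx·mx = 15.6742 → 15.674

15.674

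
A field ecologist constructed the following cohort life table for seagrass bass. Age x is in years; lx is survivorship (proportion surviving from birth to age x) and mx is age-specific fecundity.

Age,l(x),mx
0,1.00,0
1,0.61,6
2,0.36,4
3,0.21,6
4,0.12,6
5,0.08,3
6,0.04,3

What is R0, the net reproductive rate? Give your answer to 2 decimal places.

lx·mx by age: 0, 3.66, 1.44, 1.26, 0.72, 0.24, 0.12
R0 = Σ lx·mx = 7.44 → 7.44

7.44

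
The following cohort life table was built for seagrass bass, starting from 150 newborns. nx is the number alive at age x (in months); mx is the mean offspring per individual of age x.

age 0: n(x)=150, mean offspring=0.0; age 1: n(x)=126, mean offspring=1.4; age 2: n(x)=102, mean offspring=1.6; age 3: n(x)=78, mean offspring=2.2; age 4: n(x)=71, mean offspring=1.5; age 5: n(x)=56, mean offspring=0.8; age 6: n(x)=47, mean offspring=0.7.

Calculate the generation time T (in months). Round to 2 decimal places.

2.68

lx = nx/n0 = nx/150: 1, 0.84, 0.68, 0.52, 0.47333…, 0.37333…, 0.31333…
lx·mx: 0, 1.176, 1.088, 1.144, 0.71…, 0.298667…, 0.219333… → R0 = 4.636…
x·lx·mx: 0, 1.176, 2.176, 3.432, 2.84…, 1.493333…, 1.316… → Σ = 12.433333…
T = 12.433333… / 4.636… = 2.68191… → 2.68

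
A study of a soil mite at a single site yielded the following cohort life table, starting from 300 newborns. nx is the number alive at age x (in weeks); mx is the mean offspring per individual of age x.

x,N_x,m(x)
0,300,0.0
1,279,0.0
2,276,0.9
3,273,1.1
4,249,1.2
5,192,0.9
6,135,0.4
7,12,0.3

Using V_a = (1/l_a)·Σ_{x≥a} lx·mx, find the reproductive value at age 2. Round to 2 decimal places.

3.91

lx = nx/n0 = nx/300: 1, 0.93, 0.92, 0.91, 0.83, 0.64, 0.45, 0.04
lx·mx for x ≥ 2: 0.828, 1.001, 0.996, 0.576, 0.18, 0.012 → sum = 3.593
V_2 = 3.593 / l_2 = 3.593 / 0.92 = 3.905435… → 3.91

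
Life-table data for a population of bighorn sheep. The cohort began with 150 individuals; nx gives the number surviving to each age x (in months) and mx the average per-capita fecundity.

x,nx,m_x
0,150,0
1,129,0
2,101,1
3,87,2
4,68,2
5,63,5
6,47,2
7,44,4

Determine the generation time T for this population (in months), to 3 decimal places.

4.658

lx = nx/n0 = nx/150: 1, 0.86, 0.67333…, 0.58, 0.45333…, 0.42, 0.31333…, 0.29333…
lx·mx: 0, 0, 0.673333…, 1.16, 0.906667…, 2.1, 0.626667…, 1.173333… → R0 = 6.64…
x·lx·mx: 0, 0, 1.346667…, 3.48, 3.626667…, 10.5, 3.76…, 8.213333… → Σ = 30.926667…
T = 30.926667… / 6.64… = 4.657631… → 4.658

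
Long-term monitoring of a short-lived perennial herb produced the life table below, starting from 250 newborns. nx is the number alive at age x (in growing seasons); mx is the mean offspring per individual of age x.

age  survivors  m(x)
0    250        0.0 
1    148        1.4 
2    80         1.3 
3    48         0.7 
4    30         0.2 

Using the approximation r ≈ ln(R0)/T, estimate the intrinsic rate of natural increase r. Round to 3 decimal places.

lx = nx/n0 = nx/250: 1, 0.592, 0.32, 0.192, 0.12
R0 = Σ lx·mx = 0 + 0.8288 + 0.416 + 0.1344 + 0.024 = 1.4032
Σ x·lx·mx = 2.16; T = 2.16/1.4032 = 1.53934…
r ≈ ln(R0)/T = ln(1.4032)/1.53934… = 0.22007… → 0.220

0.220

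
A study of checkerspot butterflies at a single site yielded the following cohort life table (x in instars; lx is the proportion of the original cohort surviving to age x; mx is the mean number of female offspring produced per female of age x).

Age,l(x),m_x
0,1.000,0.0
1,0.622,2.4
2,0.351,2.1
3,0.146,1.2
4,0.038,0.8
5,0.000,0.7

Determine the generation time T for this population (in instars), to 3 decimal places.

lx·mx: 0, 1.4928, 0.7371, 0.1752, 0.0304, 0 → R0 = 2.4355
x·lx·mx: 0, 1.4928, 1.4742, 0.5256, 0.1216, 0 → Σ = 3.6142
T = 3.6142 / 2.4355 = 1.483966… → 1.484

1.484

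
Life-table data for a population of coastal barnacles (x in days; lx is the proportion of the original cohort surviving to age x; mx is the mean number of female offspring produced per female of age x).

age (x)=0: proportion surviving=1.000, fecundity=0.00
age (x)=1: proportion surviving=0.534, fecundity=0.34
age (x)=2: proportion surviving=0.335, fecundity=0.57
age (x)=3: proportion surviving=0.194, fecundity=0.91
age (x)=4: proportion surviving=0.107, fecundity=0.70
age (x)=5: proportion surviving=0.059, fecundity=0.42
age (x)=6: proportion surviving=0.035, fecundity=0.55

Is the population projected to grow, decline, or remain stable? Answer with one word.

declining

R0 = Σ lx·mx = 0 + 0.18156 + 0.19095 + 0.17654 + 0.0749 + 0.02478 + 0.01925 = 0.66798
R0 < 1, so the population is declining.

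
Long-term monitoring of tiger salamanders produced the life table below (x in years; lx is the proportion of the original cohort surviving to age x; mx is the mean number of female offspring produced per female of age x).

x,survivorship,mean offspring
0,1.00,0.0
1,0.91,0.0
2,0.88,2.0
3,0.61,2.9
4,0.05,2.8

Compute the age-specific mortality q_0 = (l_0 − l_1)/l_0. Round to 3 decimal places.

0.090

q_0 = (l_0 − l_1) / l_0 = (1 − 0.91) / 1
     = 0.09 / 1 = 0.09 → 0.090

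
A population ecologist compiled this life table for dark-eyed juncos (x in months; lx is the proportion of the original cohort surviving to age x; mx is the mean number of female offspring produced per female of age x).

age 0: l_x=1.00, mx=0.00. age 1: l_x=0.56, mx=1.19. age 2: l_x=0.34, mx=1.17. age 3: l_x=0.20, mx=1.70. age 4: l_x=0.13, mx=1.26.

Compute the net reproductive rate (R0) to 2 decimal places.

1.57

lx·mx by age: 0, 0.6664, 0.3978, 0.34, 0.1638
R0 = Σ lx·mx = 1.568 → 1.57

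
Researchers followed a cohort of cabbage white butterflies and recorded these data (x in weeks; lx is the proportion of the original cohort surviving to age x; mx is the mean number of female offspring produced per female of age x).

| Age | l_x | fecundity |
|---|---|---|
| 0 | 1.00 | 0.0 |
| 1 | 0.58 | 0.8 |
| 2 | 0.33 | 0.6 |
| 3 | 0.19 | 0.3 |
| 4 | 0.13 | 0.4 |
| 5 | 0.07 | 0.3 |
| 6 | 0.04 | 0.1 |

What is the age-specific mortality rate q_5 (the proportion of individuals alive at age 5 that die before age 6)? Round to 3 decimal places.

q_5 = (l_5 − l_6) / l_5 = (0.07 − 0.04) / 0.07
     = 0.03 / 0.07 = 0.428571… → 0.429

0.429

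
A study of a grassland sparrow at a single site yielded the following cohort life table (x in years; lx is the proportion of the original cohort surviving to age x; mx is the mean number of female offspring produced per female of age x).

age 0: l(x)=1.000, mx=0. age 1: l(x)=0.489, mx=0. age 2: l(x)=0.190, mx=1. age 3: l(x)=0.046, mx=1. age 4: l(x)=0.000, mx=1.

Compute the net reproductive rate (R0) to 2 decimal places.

lx·mx by age: 0, 0, 0.19, 0.046, 0
R0 = Σ lx·mx = 0.236 → 0.24

0.24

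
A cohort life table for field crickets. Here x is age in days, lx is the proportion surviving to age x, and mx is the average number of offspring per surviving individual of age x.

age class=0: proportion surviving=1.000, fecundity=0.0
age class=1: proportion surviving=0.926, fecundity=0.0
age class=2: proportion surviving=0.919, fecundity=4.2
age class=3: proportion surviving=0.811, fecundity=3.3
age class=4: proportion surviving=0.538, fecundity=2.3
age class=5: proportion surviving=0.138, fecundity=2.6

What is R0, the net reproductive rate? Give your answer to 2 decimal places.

8.13

lx·mx by age: 0, 0, 3.8598, 2.6763, 1.2374, 0.3588
R0 = Σ lx·mx = 8.1323 → 8.13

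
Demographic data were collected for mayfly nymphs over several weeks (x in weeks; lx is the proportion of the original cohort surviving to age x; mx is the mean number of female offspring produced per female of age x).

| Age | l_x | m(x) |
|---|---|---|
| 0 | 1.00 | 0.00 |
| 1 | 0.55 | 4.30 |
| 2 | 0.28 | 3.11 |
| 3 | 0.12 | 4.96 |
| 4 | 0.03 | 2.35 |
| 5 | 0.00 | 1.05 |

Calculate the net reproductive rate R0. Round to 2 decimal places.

lx·mx by age: 0, 2.365, 0.8708, 0.5952, 0.0705, 0
R0 = Σ lx·mx = 3.9015 → 3.90

3.90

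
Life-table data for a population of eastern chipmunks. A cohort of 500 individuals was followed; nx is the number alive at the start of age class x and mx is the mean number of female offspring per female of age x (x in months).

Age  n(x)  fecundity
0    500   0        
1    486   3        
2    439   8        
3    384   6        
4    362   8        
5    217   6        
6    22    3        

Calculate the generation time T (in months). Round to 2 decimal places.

2.94

lx = nx/n0 = nx/500: 1, 0.972, 0.878, 0.768, 0.724, 0.434, 0.044
lx·mx: 0, 2.916, 7.024, 4.608, 5.792, 2.604, 0.132 → R0 = 23.076
x·lx·mx: 0, 2.916, 14.048, 13.824, 23.168, 13.02, 0.792 → Σ = 67.768
T = 67.768 / 23.076 = 2.936731… → 2.94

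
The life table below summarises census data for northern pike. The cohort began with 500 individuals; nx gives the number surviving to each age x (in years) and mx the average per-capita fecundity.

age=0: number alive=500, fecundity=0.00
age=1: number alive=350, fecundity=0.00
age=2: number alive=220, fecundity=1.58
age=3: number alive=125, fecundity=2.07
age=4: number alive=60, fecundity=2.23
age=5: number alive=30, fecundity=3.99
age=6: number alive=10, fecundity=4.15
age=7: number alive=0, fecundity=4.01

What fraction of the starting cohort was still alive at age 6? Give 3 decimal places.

0.020

l_6 = n_6/n_0 = 10/500 = 0.02 → 0.020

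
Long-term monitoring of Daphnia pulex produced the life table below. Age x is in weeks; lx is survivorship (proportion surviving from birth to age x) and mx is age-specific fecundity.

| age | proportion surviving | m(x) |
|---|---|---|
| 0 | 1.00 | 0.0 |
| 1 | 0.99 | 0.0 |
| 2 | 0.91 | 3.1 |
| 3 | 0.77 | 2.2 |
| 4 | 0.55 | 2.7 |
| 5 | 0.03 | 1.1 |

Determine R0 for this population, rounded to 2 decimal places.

6.03

lx·mx by age: 0, 0, 2.821, 1.694, 1.485, 0.033
R0 = Σ lx·mx = 6.033 → 6.03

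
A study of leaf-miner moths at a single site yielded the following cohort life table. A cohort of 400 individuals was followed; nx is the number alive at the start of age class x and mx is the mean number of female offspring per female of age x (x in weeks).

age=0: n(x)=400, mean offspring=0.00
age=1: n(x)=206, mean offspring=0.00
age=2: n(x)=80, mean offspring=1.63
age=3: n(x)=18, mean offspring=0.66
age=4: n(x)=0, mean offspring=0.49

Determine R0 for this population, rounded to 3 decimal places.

lx = nx/n0 = nx/400: 1, 0.515, 0.2, 0.045, 0
lx·mx by age: 0, 0, 0.326, 0.0297, 0
R0 = Σ lx·mx = 0.3557 → 0.356

0.356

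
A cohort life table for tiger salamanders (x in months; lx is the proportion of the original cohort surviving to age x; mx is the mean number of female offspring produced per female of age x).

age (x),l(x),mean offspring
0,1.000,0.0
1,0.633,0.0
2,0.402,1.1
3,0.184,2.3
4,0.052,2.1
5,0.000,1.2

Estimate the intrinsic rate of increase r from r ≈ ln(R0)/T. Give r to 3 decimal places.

-0.010

R0 = Σ lx·mx = 0 + 0 + 0.4422 + 0.4232 + 0.1092 + 0 = 0.9746
Σ x·lx·mx = 2.5908; T = 2.5908/0.9746 = 2.65832…
r ≈ ln(R0)/T = ln(0.9746)/2.65832… = -0.00968… → -0.010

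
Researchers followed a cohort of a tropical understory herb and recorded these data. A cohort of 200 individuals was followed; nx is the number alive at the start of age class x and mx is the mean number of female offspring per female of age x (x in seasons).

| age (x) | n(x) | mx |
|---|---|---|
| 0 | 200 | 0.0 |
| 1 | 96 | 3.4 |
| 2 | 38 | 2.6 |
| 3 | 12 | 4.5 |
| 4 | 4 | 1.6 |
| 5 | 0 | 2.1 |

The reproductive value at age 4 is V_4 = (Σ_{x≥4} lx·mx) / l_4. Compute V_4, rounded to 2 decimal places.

1.60

lx = nx/n0 = nx/200: 1, 0.48, 0.19, 0.06, 0.02, 0
lx·mx for x ≥ 4: 0.032, 0 → sum = 0.032
V_4 = 0.032 / l_4 = 0.032 / 0.02 = 1.6 → 1.60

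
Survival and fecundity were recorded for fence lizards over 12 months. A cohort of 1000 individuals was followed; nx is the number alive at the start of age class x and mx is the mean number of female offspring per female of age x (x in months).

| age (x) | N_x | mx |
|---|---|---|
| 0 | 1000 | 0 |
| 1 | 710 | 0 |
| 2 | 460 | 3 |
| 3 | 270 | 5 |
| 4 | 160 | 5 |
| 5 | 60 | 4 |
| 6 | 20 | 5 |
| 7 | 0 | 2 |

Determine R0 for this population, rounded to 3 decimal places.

3.870

lx = nx/n0 = nx/1000: 1, 0.71, 0.46, 0.27, 0.16, 0.06, 0.02, 0
lx·mx by age: 0, 0, 1.38, 1.35, 0.8, 0.24, 0.1, 0
R0 = Σ lx·mx = 3.87 → 3.870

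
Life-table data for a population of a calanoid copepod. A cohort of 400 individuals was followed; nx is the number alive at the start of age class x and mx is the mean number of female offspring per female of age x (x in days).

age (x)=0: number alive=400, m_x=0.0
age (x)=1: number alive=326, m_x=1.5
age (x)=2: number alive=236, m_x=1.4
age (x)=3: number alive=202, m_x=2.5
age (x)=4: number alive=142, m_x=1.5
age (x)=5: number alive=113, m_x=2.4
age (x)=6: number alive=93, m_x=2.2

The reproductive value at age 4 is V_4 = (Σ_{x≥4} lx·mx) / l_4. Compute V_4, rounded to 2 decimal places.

lx = nx/n0 = nx/400: 1, 0.815, 0.59, 0.505, 0.355, 0.2825, 0.2325
lx·mx for x ≥ 4: 0.5325, 0.678, 0.5115 → sum = 1.722
V_4 = 1.722 / l_4 = 1.722 / 0.355 = 4.850704… → 4.85

4.85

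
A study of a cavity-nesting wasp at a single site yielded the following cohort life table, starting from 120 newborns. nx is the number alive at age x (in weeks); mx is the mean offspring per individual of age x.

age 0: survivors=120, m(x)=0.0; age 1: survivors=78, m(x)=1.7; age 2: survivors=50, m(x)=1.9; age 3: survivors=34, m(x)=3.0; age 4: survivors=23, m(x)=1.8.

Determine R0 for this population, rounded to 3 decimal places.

lx = nx/n0 = nx/120: 1, 0.65, 0.41667…, 0.28333…, 0.19167…
lx·mx by age: 0, 1.105, 0.791667…, 0.85…, 0.345…
R0 = Σ lx·mx = 3.091667… → 3.092

3.092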